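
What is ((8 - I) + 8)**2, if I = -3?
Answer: 361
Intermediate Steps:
((8 - I) + 8)**2 = ((8 - 1*(-3)) + 8)**2 = ((8 + 3) + 8)**2 = (11 + 8)**2 = 19**2 = 361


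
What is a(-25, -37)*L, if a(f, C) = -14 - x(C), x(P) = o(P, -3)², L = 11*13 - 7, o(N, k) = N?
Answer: -188088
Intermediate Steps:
L = 136 (L = 143 - 7 = 136)
x(P) = P²
a(f, C) = -14 - C²
a(-25, -37)*L = (-14 - 1*(-37)²)*136 = (-14 - 1*1369)*136 = (-14 - 1369)*136 = -1383*136 = -188088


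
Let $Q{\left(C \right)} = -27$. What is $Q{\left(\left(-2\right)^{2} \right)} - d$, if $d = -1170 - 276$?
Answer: $1419$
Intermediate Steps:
$d = -1446$
$Q{\left(\left(-2\right)^{2} \right)} - d = -27 - -1446 = -27 + 1446 = 1419$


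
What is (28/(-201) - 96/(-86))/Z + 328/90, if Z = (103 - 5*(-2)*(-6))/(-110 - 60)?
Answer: -1215388/5574735 ≈ -0.21802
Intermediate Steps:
Z = -43/170 (Z = (103 + 10*(-6))/(-170) = (103 - 60)*(-1/170) = 43*(-1/170) = -43/170 ≈ -0.25294)
(28/(-201) - 96/(-86))/Z + 328/90 = (28/(-201) - 96/(-86))/(-43/170) + 328/90 = (28*(-1/201) - 96*(-1/86))*(-170/43) + 328*(1/90) = (-28/201 + 48/43)*(-170/43) + 164/45 = (8444/8643)*(-170/43) + 164/45 = -1435480/371649 + 164/45 = -1215388/5574735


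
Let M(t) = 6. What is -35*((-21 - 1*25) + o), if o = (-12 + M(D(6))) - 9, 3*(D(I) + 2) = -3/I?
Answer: 2135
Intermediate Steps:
D(I) = -2 - 1/I (D(I) = -2 + (-3/I)/3 = -2 - 1/I)
o = -15 (o = (-12 + 6) - 9 = -6 - 9 = -15)
-35*((-21 - 1*25) + o) = -35*((-21 - 1*25) - 15) = -35*((-21 - 25) - 15) = -35*(-46 - 15) = -35*(-61) = 2135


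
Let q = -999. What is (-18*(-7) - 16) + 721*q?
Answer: -720169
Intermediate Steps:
(-18*(-7) - 16) + 721*q = (-18*(-7) - 16) + 721*(-999) = (126 - 16) - 720279 = 110 - 720279 = -720169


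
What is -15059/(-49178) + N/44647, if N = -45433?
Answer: -1561964901/2195650166 ≈ -0.71139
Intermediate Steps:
-15059/(-49178) + N/44647 = -15059/(-49178) - 45433/44647 = -15059*(-1/49178) - 45433*1/44647 = 15059/49178 - 45433/44647 = -1561964901/2195650166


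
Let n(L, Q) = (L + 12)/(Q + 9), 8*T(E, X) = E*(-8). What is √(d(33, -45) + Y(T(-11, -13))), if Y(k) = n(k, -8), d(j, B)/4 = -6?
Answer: I ≈ 1.0*I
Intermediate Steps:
T(E, X) = -E (T(E, X) = (E*(-8))/8 = (-8*E)/8 = -E)
n(L, Q) = (12 + L)/(9 + Q)
d(j, B) = -24 (d(j, B) = 4*(-6) = -24)
Y(k) = 12 + k (Y(k) = (12 + k)/(9 - 8) = (12 + k)/1 = 1*(12 + k) = 12 + k)
√(d(33, -45) + Y(T(-11, -13))) = √(-24 + (12 - 1*(-11))) = √(-24 + (12 + 11)) = √(-24 + 23) = √(-1) = I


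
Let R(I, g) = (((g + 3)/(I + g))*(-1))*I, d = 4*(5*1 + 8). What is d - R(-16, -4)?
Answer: 256/5 ≈ 51.200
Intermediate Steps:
d = 52 (d = 4*(5 + 8) = 4*13 = 52)
R(I, g) = -I*(3 + g)/(I + g) (R(I, g) = (((3 + g)/(I + g))*(-1))*I = (-(3 + g)/(I + g))*I = -I*(3 + g)/(I + g))
d - R(-16, -4) = 52 - (-1)*(-16)*(3 - 4)/(-16 - 4) = 52 - (-1)*(-16)*(-1)/(-20) = 52 - (-1)*(-16)*(-1)*(-1)/20 = 52 - 1*4/5 = 52 - 4/5 = 256/5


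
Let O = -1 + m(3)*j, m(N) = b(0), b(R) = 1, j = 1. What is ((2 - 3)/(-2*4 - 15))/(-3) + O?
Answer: -1/69 ≈ -0.014493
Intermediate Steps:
m(N) = 1
O = 0 (O = -1 + 1*1 = -1 + 1 = 0)
((2 - 3)/(-2*4 - 15))/(-3) + O = ((2 - 3)/(-2*4 - 15))/(-3) + 0 = -1/(-8 - 15)*(-1/3) + 0 = -1/(-23)*(-1/3) + 0 = -1*(-1/23)*(-1/3) + 0 = (1/23)*(-1/3) + 0 = -1/69 + 0 = -1/69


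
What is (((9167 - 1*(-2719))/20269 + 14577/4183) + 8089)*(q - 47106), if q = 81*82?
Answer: -27765299479201056/84785227 ≈ -3.2748e+8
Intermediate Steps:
q = 6642
(((9167 - 1*(-2719))/20269 + 14577/4183) + 8089)*(q - 47106) = (((9167 - 1*(-2719))/20269 + 14577/4183) + 8089)*(6642 - 47106) = (((9167 + 2719)*(1/20269) + 14577*(1/4183)) + 8089)*(-40464) = ((11886*(1/20269) + 14577/4183) + 8089)*(-40464) = ((11886/20269 + 14577/4183) + 8089)*(-40464) = (345180351/84785227 + 8089)*(-40464) = (686172881554/84785227)*(-40464) = -27765299479201056/84785227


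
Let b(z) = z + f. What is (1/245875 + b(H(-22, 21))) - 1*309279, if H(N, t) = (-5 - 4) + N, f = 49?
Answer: -76039548374/245875 ≈ -3.0926e+5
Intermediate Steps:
H(N, t) = -9 + N
b(z) = 49 + z (b(z) = z + 49 = 49 + z)
(1/245875 + b(H(-22, 21))) - 1*309279 = (1/245875 + (49 + (-9 - 22))) - 1*309279 = (1/245875 + (49 - 31)) - 309279 = (1/245875 + 18) - 309279 = 4425751/245875 - 309279 = -76039548374/245875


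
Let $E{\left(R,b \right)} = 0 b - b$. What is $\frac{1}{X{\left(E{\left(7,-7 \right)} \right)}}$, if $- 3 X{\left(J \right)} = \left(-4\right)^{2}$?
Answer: $- \frac{3}{16} \approx -0.1875$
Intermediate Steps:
$E{\left(R,b \right)} = - b$ ($E{\left(R,b \right)} = 0 - b = - b$)
$X{\left(J \right)} = - \frac{16}{3}$ ($X{\left(J \right)} = - \frac{\left(-4\right)^{2}}{3} = \left(- \frac{1}{3}\right) 16 = - \frac{16}{3}$)
$\frac{1}{X{\left(E{\left(7,-7 \right)} \right)}} = \frac{1}{- \frac{16}{3}} = - \frac{3}{16}$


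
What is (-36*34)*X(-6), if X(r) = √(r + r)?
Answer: -2448*I*√3 ≈ -4240.1*I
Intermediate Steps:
X(r) = √2*√r (X(r) = √(2*r) = √2*√r)
(-36*34)*X(-6) = (-36*34)*(√2*√(-6)) = -1224*√2*I*√6 = -2448*I*√3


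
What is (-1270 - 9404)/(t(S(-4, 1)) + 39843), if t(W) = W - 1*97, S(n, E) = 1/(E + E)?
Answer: -21348/79493 ≈ -0.26855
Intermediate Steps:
S(n, E) = 1/(2*E)
t(W) = -97 + W (t(W) = W - 97 = -97 + W)
(-1270 - 9404)/(t(S(-4, 1)) + 39843) = (-1270 - 9404)/((-97 + (½)/1) + 39843) = -10674/((-97 + (½)*1) + 39843) = -10674/((-97 + ½) + 39843) = -10674/(-193/2 + 39843) = -10674/79493/2 = -10674*2/79493 = -21348/79493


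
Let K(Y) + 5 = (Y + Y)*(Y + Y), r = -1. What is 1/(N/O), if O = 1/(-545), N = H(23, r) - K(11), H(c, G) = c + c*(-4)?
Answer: 1/298660 ≈ 3.3483e-6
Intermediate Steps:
K(Y) = -5 + 4*Y² (K(Y) = -5 + (Y + Y)*(Y + Y) = -5 + (2*Y)*(2*Y) = -5 + 4*Y²)
H(c, G) = -3*c (H(c, G) = c - 4*c = -3*c)
N = -548 (N = -3*23 - (-5 + 4*11²) = -69 - (-5 + 4*121) = -69 - (-5 + 484) = -69 - 1*479 = -69 - 479 = -548)
O = -1/545 ≈ -0.0018349
1/(N/O) = 1/(-548/(-1/545)) = 1/(-548*(-545)) = 1/298660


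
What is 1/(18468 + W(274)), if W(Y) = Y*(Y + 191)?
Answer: 1/145878 ≈ 6.8550e-6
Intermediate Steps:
W(Y) = Y*(191 + Y)
1/(18468 + W(274)) = 1/(18468 + 274*(191 + 274)) = 1/(18468 + 274*465) = 1/(18468 + 127410) = 1/145878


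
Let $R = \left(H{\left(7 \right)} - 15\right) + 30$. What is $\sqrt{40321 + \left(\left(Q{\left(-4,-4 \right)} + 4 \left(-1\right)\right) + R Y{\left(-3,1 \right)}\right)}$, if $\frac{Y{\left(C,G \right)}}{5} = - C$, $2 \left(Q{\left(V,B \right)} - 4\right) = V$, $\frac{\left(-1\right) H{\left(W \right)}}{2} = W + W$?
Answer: $2 \sqrt{10031} \approx 200.31$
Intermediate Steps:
$H{\left(W \right)} = - 4 W$ ($H{\left(W \right)} = - 2 \left(W + W\right) = - 2 \cdot 2 W = - 4 W$)
$Q{\left(V,B \right)} = 4 + \frac{V}{2}$
$R = -13$ ($R = \left(\left(-4\right) 7 - 15\right) + 30 = \left(-28 - 15\right) + 30 = -43 + 30 = -13$)
$Y{\left(C,G \right)} = - 5 C$ ($Y{\left(C,G \right)} = 5 \left(- C\right) = - 5 C$)
$\sqrt{40321 + \left(\left(Q{\left(-4,-4 \right)} + 4 \left(-1\right)\right) + R Y{\left(-3,1 \right)}\right)} = \sqrt{40321 + \left(\left(\left(4 + \frac{1}{2} \left(-4\right)\right) + 4 \left(-1\right)\right) - 13 \left(\left(-5\right) \left(-3\right)\right)\right)} = \sqrt{40321 + \left(\left(\left(4 - 2\right) - 4\right) - 195\right)} = \sqrt{40321 + \left(\left(2 - 4\right) - 195\right)} = \sqrt{40321 - 197} = \sqrt{40124} = 2 \sqrt{10031}$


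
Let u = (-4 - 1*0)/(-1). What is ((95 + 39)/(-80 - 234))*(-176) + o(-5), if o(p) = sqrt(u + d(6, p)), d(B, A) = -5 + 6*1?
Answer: 11792/157 + sqrt(5) ≈ 77.344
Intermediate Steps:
u = 4 (u = (-4 + 0)*(-1) = -4*(-1) = 4)
d(B, A) = 1 (d(B, A) = -5 + 6 = 1)
o(p) = sqrt(5) (o(p) = sqrt(4 + 1) = sqrt(5))
((95 + 39)/(-80 - 234))*(-176) + o(-5) = ((95 + 39)/(-80 - 234))*(-176) + sqrt(5) = (134/(-314))*(-176) + sqrt(5) = (134*(-1/314))*(-176) + sqrt(5) = -67/157*(-176) + sqrt(5) = 11792/157 + sqrt(5)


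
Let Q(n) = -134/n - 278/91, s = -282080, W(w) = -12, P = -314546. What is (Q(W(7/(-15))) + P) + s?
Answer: -325753367/546 ≈ -5.9662e+5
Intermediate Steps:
Q(n) = -278/91 - 134/n (Q(n) = -134/n - 278*1/91 = -134/n - 278/91 = -278/91 - 134/n)
(Q(W(7/(-15))) + P) + s = ((-278/91 - 134/(-12)) - 314546) - 282080 = ((-278/91 - 134*(-1/12)) - 314546) - 282080 = ((-278/91 + 67/6) - 314546) - 282080 = (4429/546 - 314546) - 282080 = -171737687/546 - 282080 = -325753367/546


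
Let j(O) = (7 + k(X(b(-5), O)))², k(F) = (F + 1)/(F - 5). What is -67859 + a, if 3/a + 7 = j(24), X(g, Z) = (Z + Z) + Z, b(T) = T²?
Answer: -5934061484/87447 ≈ -67859.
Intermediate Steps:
X(g, Z) = 3*Z (X(g, Z) = 2*Z + Z = 3*Z)
k(F) = (1 + F)/(-5 + F)
j(O) = (7 + (1 + 3*O)/(-5 + 3*O))²
a = 4489/87447 (a = 3/(-7 + 4*(-17 + 12*24)²/(-5 + 3*24)²) = 3/(-7 + 4*(-17 + 288)²/(-5 + 72)²) = 3/(-7 + 4*271²/67²) = 3/(-7 + 4*73441*(1/4489)) = 3/(-7 + 293764/4489) = 3/(262341/4489) = 3*(4489/262341) = 4489/87447 ≈ 0.051334)
-67859 + a = -67859 + 4489/87447 = -5934061484/87447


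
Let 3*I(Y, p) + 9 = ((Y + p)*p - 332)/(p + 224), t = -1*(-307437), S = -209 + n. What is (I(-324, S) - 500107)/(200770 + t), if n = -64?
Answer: -73678819/74706429 ≈ -0.98624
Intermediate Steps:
S = -273 (S = -209 - 64 = -273)
t = 307437
I(Y, p) = -3 + (-332 + p*(Y + p))/(3*(224 + p)) (I(Y, p) = -3 + (((Y + p)*p - 332)/(p + 224))/3 = -3 + ((p*(Y + p) - 332)/(224 + p))/3 = -3 + ((-332 + p*(Y + p))/(224 + p))/3 = -3 + (-332 + p*(Y + p))/(3*(224 + p)))
(I(-324, S) - 500107)/(200770 + t) = ((-2348 + (-273)² - 9*(-273) - 324*(-273))/(3*(224 - 273)) - 500107)/(200770 + 307437) = ((⅓)*(-2348 + 74529 + 2457 + 88452)/(-49) - 500107)/508207 = ((⅓)*(-1/49)*163090 - 500107)*(1/508207) = (-163090/147 - 500107)*(1/508207) = -73678819/147*1/508207 = -73678819/74706429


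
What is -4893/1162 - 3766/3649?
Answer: -3175807/605734 ≈ -5.2429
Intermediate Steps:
-4893/1162 - 3766/3649 = -4893*1/1162 - 3766*1/3649 = -699/166 - 3766/3649 = -3175807/605734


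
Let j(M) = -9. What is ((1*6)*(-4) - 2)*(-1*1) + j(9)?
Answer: 17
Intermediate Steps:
((1*6)*(-4) - 2)*(-1*1) + j(9) = ((1*6)*(-4) - 2)*(-1*1) - 9 = (6*(-4) - 2)*(-1) - 9 = (-24 - 2)*(-1) - 9 = -26*(-1) - 9 = 26 - 9 = 17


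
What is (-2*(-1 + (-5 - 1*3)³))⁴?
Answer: 1108126760976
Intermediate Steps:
(-2*(-1 + (-5 - 1*3)³))⁴ = (-2*(-1 + (-5 - 3)³))⁴ = (-2*(-1 + (-8)³))⁴ = (-2*(-1 - 512))⁴ = (-2*(-513))⁴ = 1026⁴ = 1108126760976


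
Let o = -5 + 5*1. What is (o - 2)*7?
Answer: -14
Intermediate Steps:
o = 0 (o = -5 + 5 = 0)
(o - 2)*7 = (0 - 2)*7 = -2*7 = -14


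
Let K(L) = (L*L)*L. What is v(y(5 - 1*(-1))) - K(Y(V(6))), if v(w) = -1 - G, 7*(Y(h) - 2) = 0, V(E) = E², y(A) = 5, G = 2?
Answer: -11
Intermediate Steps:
Y(h) = 2 (Y(h) = 2 + (⅐)*0 = 2 + 0 = 2)
v(w) = -3 (v(w) = -1 - 1*2 = -1 - 2 = -3)
K(L) = L³ (K(L) = L²*L = L³)
v(y(5 - 1*(-1))) - K(Y(V(6))) = -3 - 1*2³ = -3 - 1*8 = -3 - 8 = -11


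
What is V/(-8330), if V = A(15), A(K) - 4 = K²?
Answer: -229/8330 ≈ -0.027491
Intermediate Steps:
A(K) = 4 + K²
V = 229 (V = 4 + 15² = 4 + 225 = 229)
V/(-8330) = 229/(-8330) = 229*(-1/8330) = -229/8330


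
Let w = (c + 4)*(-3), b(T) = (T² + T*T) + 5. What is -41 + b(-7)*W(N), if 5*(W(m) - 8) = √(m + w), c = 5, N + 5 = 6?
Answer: 783 + 103*I*√26/5 ≈ 783.0 + 105.04*I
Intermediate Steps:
N = 1 (N = -5 + 6 = 1)
b(T) = 5 + 2*T² (b(T) = (T² + T²) + 5 = 2*T² + 5 = 5 + 2*T²)
w = -27 (w = (5 + 4)*(-3) = 9*(-3) = -27)
W(m) = 8 + √(-27 + m)/5 (W(m) = 8 + √(m - 27)/5 = 8 + √(-27 + m)/5)
-41 + b(-7)*W(N) = -41 + (5 + 2*(-7)²)*(8 + √(-27 + 1)/5) = -41 + (5 + 2*49)*(8 + √(-26)/5) = -41 + (5 + 98)*(8 + (I*√26)/5) = -41 + 103*(8 + I*√26/5) = -41 + (824 + 103*I*√26/5) = 783 + 103*I*√26/5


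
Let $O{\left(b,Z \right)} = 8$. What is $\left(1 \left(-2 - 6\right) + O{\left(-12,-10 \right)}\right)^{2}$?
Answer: $0$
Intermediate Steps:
$\left(1 \left(-2 - 6\right) + O{\left(-12,-10 \right)}\right)^{2} = \left(1 \left(-2 - 6\right) + 8\right)^{2} = \left(1 \left(-8\right) + 8\right)^{2} = \left(-8 + 8\right)^{2} = 0^{2} = 0$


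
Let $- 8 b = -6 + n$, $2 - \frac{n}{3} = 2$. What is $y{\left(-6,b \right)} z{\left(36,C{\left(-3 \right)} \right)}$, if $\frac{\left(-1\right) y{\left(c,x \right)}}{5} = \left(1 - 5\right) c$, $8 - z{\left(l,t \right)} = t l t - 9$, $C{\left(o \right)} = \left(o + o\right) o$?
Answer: $1397640$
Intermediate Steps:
$n = 0$ ($n = 6 - 6 = 0$)
$b = \frac{3}{4}$ ($b = - \frac{-6 + 0}{8} = \left(- \frac{1}{8}\right) \left(-6\right) = \frac{3}{4} \approx 0.75$)
$C{\left(o \right)} = 2 o^{2}$ ($C{\left(o \right)} = 2 o o = 2 o^{2}$)
$z{\left(l,t \right)} = 17 - l t^{2}$ ($z{\left(l,t \right)} = 8 - \left(t l t - 9\right) = 8 - \left(l t t - 9\right) = 8 - \left(l t^{2} - 9\right) = 8 - \left(-9 + l t^{2}\right) = 17 - l t^{2}$)
$y{\left(c,x \right)} = 20 c$ ($y{\left(c,x \right)} = - 5 \left(1 - 5\right) c = - 5 \left(- 4 c\right) = 20 c$)
$y{\left(-6,b \right)} z{\left(36,C{\left(-3 \right)} \right)} = 20 \left(-6\right) \left(17 - 36 \left(2 \left(-3\right)^{2}\right)^{2}\right) = - 120 \left(17 - 36 \left(2 \cdot 9\right)^{2}\right) = - 120 \left(17 - 36 \cdot 18^{2}\right) = - 120 \left(17 - 36 \cdot 324\right) = - 120 \left(17 - 11664\right) = \left(-120\right) \left(-11647\right) = 1397640$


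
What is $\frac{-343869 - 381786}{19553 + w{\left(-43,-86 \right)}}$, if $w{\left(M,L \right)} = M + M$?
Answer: $- \frac{34555}{927} \approx -37.276$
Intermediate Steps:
$w{\left(M,L \right)} = 2 M$
$\frac{-343869 - 381786}{19553 + w{\left(-43,-86 \right)}} = \frac{-343869 - 381786}{19553 + 2 \left(-43\right)} = - \frac{725655}{19553 - 86} = - \frac{725655}{19467} = \left(-725655\right) \frac{1}{19467} = - \frac{34555}{927}$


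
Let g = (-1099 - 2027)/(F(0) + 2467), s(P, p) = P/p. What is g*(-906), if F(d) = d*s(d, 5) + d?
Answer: 2832156/2467 ≈ 1148.0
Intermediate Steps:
F(d) = d + d²/5 (F(d) = d*(d/5) + d = d²/5 + d = d + d²/5)
g = -3126/2467 (g = (-1099 - 2027)/((⅕)*0*(5 + 0) + 2467) = -3126/((⅕)*0*5 + 2467) = -3126/(0 + 2467) = -3126/2467 ≈ -1.2671)
g*(-906) = -3126/2467*(-906) = 2832156/2467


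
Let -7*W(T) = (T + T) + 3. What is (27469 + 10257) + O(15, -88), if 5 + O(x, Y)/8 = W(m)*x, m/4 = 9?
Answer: 254802/7 ≈ 36400.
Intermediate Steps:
m = 36 (m = 4*9 = 36)
W(T) = -3/7 - 2*T/7 (W(T) = -((T + T) + 3)/7 = -(2*T + 3)/7 = -(3 + 2*T)/7 = -3/7 - 2*T/7)
O(x, Y) = -40 - 600*x/7 (O(x, Y) = -40 + 8*((-3/7 - 2/7*36)*x) = -40 + 8*((-3/7 - 72/7)*x) = -40 + 8*(-75*x/7) = -40 - 600*x/7)
(27469 + 10257) + O(15, -88) = (27469 + 10257) + (-40 - 600/7*15) = 37726 + (-40 - 9000/7) = 37726 - 9280/7 = 254802/7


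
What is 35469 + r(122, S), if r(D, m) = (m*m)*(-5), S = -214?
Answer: -193511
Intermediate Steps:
r(D, m) = -5*m² (r(D, m) = m²*(-5) = -5*m²)
35469 + r(122, S) = 35469 - 5*(-214)² = 35469 - 5*45796 = 35469 - 228980 = -193511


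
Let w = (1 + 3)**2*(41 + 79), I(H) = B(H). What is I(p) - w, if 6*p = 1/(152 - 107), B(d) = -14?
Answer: -1934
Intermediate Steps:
p = 1/270 (p = 1/(6*(152 - 107)) = (1/6)/45 = (1/6)*(1/45) = 1/270 ≈ 0.0037037)
I(H) = -14
w = 1920 (w = 4**2*120 = 16*120 = 1920)
I(p) - w = -14 - 1*1920 = -14 - 1920 = -1934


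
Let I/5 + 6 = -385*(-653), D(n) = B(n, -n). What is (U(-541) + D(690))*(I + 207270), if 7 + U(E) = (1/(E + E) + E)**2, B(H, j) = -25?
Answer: 501675314552193265/1170724 ≈ 4.2852e+11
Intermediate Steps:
U(E) = -7 + (E + 1/(2*E))**2 (U(E) = -7 + (1/(E + E) + E)**2 = -7 + (1/(2*E) + E)**2 = -7 + (E + 1/(2*E))**2)
D(n) = -25
I = 1256995 (I = -30 + 5*(-385*(-653)) = -30 + 5*251405 = -30 + 1257025 = 1256995)
(U(-541) + D(690))*(I + 207270) = ((-6 + (-541)**2 + (1/4)/(-541)**2) - 25)*(1256995 + 207270) = ((-6 + 292681 + (1/4)*(1/292681)) - 25)*1464265 = ((-6 + 292681 + 1/1170724) - 25)*1464265 = (342641646701/1170724 - 25)*1464265 = (342612378601/1170724)*1464265 = 501675314552193265/1170724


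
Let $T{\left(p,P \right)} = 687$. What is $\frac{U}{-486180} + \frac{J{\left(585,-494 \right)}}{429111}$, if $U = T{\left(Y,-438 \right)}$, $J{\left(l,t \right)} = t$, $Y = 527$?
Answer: $- \frac{59441353}{23180576220} \approx -0.0025643$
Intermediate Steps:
$U = 687$
$\frac{U}{-486180} + \frac{J{\left(585,-494 \right)}}{429111} = \frac{687}{-486180} - \frac{494}{429111} = 687 \left(- \frac{1}{486180}\right) - \frac{494}{429111} = - \frac{229}{162060} - \frac{494}{429111} = - \frac{59441353}{23180576220}$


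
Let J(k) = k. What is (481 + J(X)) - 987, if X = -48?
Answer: -554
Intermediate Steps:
(481 + J(X)) - 987 = (481 - 48) - 987 = 433 - 987 = -554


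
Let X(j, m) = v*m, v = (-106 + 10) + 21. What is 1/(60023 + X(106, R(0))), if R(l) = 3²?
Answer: 1/59348 ≈ 1.6850e-5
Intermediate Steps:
v = -75 (v = -96 + 21 = -75)
R(l) = 9
X(j, m) = -75*m
1/(60023 + X(106, R(0))) = 1/(60023 - 75*9) = 1/(60023 - 675) = 1/59348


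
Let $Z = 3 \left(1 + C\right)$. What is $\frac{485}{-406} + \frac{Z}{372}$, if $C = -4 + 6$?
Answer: $- \frac{29461}{25172} \approx -1.1704$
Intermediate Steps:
$C = 2$
$Z = 9$ ($Z = 3 \left(1 + 2\right) = 3 \cdot 3 = 9$)
$\frac{485}{-406} + \frac{Z}{372} = \frac{485}{-406} + \frac{9}{372} = 485 \left(- \frac{1}{406}\right) + 9 \cdot \frac{1}{372} = - \frac{485}{406} + \frac{3}{124} = - \frac{29461}{25172}$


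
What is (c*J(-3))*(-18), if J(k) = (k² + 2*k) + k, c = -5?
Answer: 0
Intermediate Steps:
J(k) = k² + 3*k
(c*J(-3))*(-18) = -(-15)*(3 - 3)*(-18) = -(-15)*0*(-18) = -5*0*(-18) = 0*(-18) = 0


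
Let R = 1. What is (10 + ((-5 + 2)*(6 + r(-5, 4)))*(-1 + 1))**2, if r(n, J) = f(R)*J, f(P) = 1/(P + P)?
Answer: 100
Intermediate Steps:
f(P) = 1/(2*P)
r(n, J) = J/2 (r(n, J) = ((1/2)/1)*J = ((1/2)*1)*J = J/2)
(10 + ((-5 + 2)*(6 + r(-5, 4)))*(-1 + 1))**2 = (10 + ((-5 + 2)*(6 + (1/2)*4))*(-1 + 1))**2 = (10 - 3*(6 + 2)*0)**2 = (10 - 3*8*0)**2 = (10 - 24*0)**2 = (10 + 0)**2 = 10**2 = 100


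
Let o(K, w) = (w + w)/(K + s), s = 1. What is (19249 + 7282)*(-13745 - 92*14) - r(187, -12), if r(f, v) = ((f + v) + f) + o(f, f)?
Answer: -37491043377/94 ≈ -3.9884e+8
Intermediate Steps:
o(K, w) = 2*w/(1 + K) (o(K, w) = (w + w)/(K + 1) = (2*w)/(1 + K) = 2*w/(1 + K))
r(f, v) = v + 2*f + 2*f/(1 + f) (r(f, v) = ((f + v) + f) + 2*f/(1 + f) = (v + 2*f) + 2*f/(1 + f) = v + 2*f + 2*f/(1 + f))
(19249 + 7282)*(-13745 - 92*14) - r(187, -12) = (19249 + 7282)*(-13745 - 92*14) - (2*187 + (1 + 187)*(-12 + 2*187))/(1 + 187) = 26531*(-13745 - 1288) - (374 + 188*(-12 + 374))/188 = 26531*(-15033) - (374 + 188*362)/188 = -398840523 - (374 + 68056)/188 = -398840523 - 68430/188 = -398840523 - 1*34215/94 = -398840523 - 34215/94 = -37491043377/94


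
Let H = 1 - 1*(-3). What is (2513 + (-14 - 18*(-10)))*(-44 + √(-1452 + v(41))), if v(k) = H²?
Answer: -117876 + 5358*I*√359 ≈ -1.1788e+5 + 1.0152e+5*I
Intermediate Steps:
H = 4 (H = 1 + 3 = 4)
v(k) = 16 (v(k) = 4² = 16)
(2513 + (-14 - 18*(-10)))*(-44 + √(-1452 + v(41))) = (2513 + (-14 - 18*(-10)))*(-44 + √(-1452 + 16)) = (2513 + (-14 + 180))*(-44 + √(-1436)) = (2513 + 166)*(-44 + 2*I*√359) = 2679*(-44 + 2*I*√359) = -117876 + 5358*I*√359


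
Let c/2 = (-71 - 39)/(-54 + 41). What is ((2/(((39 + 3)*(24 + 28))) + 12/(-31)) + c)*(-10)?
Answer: -2799035/16926 ≈ -165.37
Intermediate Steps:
c = 220/13 (c = 2*((-71 - 39)/(-54 + 41)) = 2*(-110/(-13)) = 2*(-110*(-1/13)) = 2*(110/13) = 220/13 ≈ 16.923)
((2/(((39 + 3)*(24 + 28))) + 12/(-31)) + c)*(-10) = ((2/(((39 + 3)*(24 + 28))) + 12/(-31)) + 220/13)*(-10) = ((2/((42*52)) + 12*(-1/31)) + 220/13)*(-10) = ((2/2184 - 12/31) + 220/13)*(-10) = ((2*(1/2184) - 12/31) + 220/13)*(-10) = ((1/1092 - 12/31) + 220/13)*(-10) = (-13073/33852 + 220/13)*(-10) = (559807/33852)*(-10) = -2799035/16926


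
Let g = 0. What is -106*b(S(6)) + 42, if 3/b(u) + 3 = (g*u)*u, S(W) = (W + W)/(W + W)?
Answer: 148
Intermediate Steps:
S(W) = 1 (S(W) = (2*W)/((2*W)) = (2*W)*(1/(2*W)) = 1)
b(u) = -1 (b(u) = 3/(-3 + (0*u)*u) = 3/(-3 + 0*u) = 3/(-3 + 0) = 3/(-3) = 3*(-1/3) = -1)
-106*b(S(6)) + 42 = -106*(-1) + 42 = 106 + 42 = 148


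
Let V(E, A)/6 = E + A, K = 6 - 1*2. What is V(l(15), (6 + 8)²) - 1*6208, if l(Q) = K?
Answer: -5008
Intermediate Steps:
K = 4 (K = 6 - 2 = 4)
l(Q) = 4
V(E, A) = 6*A + 6*E (V(E, A) = 6*(E + A) = 6*(A + E) = 6*A + 6*E)
V(l(15), (6 + 8)²) - 1*6208 = (6*(6 + 8)² + 6*4) - 1*6208 = (6*14² + 24) - 6208 = (6*196 + 24) - 6208 = (1176 + 24) - 6208 = 1200 - 6208 = -5008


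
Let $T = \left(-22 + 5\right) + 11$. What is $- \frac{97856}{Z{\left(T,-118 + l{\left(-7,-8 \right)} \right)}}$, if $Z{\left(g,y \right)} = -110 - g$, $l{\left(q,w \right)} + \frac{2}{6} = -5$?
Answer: $\frac{12232}{13} \approx 940.92$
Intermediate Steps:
$l{\left(q,w \right)} = - \frac{16}{3}$ ($l{\left(q,w \right)} = - \frac{1}{3} - 5 = - \frac{16}{3}$)
$T = -6$ ($T = -17 + 11 = -6$)
$- \frac{97856}{Z{\left(T,-118 + l{\left(-7,-8 \right)} \right)}} = - \frac{97856}{-110 - -6} = - \frac{97856}{-110 + 6} = - \frac{97856}{-104} = \left(-97856\right) \left(- \frac{1}{104}\right) = \frac{12232}{13}$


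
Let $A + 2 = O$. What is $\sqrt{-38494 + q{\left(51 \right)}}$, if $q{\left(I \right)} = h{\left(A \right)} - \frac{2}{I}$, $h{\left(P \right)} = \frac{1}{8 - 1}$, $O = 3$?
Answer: $\frac{i \sqrt{4906008597}}{357} \approx 196.2 i$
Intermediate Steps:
$A = 1$ ($A = -2 + 3 = 1$)
$h{\left(P \right)} = \frac{1}{7}$
$q{\left(I \right)} = \frac{1}{7} - \frac{2}{I}$
$\sqrt{-38494 + q{\left(51 \right)}} = \sqrt{-38494 + \frac{-14 + 51}{7 \cdot 51}} = \sqrt{-38494 + \frac{1}{7} \cdot \frac{1}{51} \cdot 37} = \sqrt{-38494 + \frac{37}{357}} = \sqrt{- \frac{13742321}{357}} = \frac{i \sqrt{4906008597}}{357}$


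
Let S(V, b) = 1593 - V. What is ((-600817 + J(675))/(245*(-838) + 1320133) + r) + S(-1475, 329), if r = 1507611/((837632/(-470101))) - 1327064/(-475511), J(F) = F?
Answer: -374341680124837662626935/444037601724778496 ≈ -8.4304e+5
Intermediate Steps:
r = -337007532539633873/398303229952 (r = 1507611/((837632*(-1/470101))) - 1327064*(-1/475511) = 1507611/(-837632/470101) + 1327064/475511 = 1507611*(-470101/837632) + 1327064/475511 = -708729438711/837632 + 1327064/475511 = -337007532539633873/398303229952 ≈ -8.4611e+5)
((-600817 + J(675))/(245*(-838) + 1320133) + r) + S(-1475, 329) = ((-600817 + 675)/(245*(-838) + 1320133) - 337007532539633873/398303229952) + (1593 - 1*(-1475)) = (-600142/(-205310 + 1320133) - 337007532539633873/398303229952) + (1593 + 1475) = (-600142/1114823 - 337007532539633873/398303229952) + 3068 = -375703987486929283052663/444037601724778496 + 3068 = -374341680124837662626935/444037601724778496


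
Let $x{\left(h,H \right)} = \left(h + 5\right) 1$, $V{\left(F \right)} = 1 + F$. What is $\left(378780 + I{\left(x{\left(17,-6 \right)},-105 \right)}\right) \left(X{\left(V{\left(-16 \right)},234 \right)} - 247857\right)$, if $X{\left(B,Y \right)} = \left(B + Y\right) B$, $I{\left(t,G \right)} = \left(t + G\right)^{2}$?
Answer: $-96857683998$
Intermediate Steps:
$x{\left(h,H \right)} = 5 + h$ ($x{\left(h,H \right)} = \left(5 + h\right) 1 = 5 + h$)
$I{\left(t,G \right)} = \left(G + t\right)^{2}$
$X{\left(B,Y \right)} = B \left(B + Y\right)$
$\left(378780 + I{\left(x{\left(17,-6 \right)},-105 \right)}\right) \left(X{\left(V{\left(-16 \right)},234 \right)} - 247857\right) = \left(378780 + \left(-105 + \left(5 + 17\right)\right)^{2}\right) \left(\left(1 - 16\right) \left(\left(1 - 16\right) + 234\right) - 247857\right) = \left(378780 + \left(-105 + 22\right)^{2}\right) \left(- 15 \left(-15 + 234\right) - 247857\right) = \left(378780 + \left(-83\right)^{2}\right) \left(\left(-15\right) 219 - 247857\right) = \left(378780 + 6889\right) \left(-3285 - 247857\right) = 385669 \left(-251142\right) = -96857683998$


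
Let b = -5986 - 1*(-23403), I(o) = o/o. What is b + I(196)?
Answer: 17418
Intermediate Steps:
I(o) = 1
b = 17417 (b = -5986 + 23403 = 17417)
b + I(196) = 17417 + 1 = 17418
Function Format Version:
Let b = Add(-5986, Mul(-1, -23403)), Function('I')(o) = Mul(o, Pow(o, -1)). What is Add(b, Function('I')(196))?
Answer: 17418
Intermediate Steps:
Function('I')(o) = 1
b = 17417 (b = Add(-5986, 23403) = 17417)
Add(b, Function('I')(196)) = Add(17417, 1) = 17418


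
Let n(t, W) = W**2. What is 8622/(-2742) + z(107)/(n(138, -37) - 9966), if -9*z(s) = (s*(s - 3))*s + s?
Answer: 433011970/35359461 ≈ 12.246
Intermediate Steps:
z(s) = -s/9 - s**2*(-3 + s)/9 (z(s) = -((s*(s - 3))*s + s)/9 = -((s*(-3 + s))*s + s)/9 = -(s**2*(-3 + s) + s)/9 = -(s + s**2*(-3 + s))/9 = -s/9 - s**2*(-3 + s)/9)
8622/(-2742) + z(107)/(n(138, -37) - 9966) = 8622/(-2742) + ((1/9)*107*(-1 - 1*107**2 + 3*107))/((-37)**2 - 9966) = 8622*(-1/2742) + ((1/9)*107*(-1 - 1*11449 + 321))/(1369 - 9966) = -1437/457 + ((1/9)*107*(-1 - 11449 + 321))/(-8597) = -1437/457 + ((1/9)*107*(-11129))*(-1/8597) = -1437/457 - 1190803/9*(-1/8597) = -1437/457 + 1190803/77373 = 433011970/35359461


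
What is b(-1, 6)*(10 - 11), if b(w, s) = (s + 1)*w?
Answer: 7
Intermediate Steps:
b(w, s) = w*(1 + s) (b(w, s) = (1 + s)*w = w*(1 + s))
b(-1, 6)*(10 - 11) = (-(1 + 6))*(10 - 11) = -1*7*(-1) = -7*(-1) = 7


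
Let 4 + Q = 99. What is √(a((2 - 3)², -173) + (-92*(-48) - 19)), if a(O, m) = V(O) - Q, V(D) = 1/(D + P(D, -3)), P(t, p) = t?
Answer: √17210/2 ≈ 65.594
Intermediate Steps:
V(D) = 1/(2*D) (V(D) = 1/(D + D) = 1/(2*D))
Q = 95 (Q = -4 + 99 = 95)
a(O, m) = -95 + 1/(2*O) (a(O, m) = 1/(2*O) - 1*95 = 1/(2*O) - 95 = -95 + 1/(2*O))
√(a((2 - 3)², -173) + (-92*(-48) - 19)) = √((-95 + 1/(2*((2 - 3)²))) + (-92*(-48) - 19)) = √((-95 + 1/(2*((-1)²))) + (4416 - 19)) = √((-95 + (½)/1) + 4397) = √((-95 + (½)*1) + 4397) = √((-95 + ½) + 4397) = √(-189/2 + 4397) = √(8605/2) = √17210/2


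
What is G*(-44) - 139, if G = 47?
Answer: -2207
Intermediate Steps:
G*(-44) - 139 = 47*(-44) - 139 = -2068 - 139 = -2207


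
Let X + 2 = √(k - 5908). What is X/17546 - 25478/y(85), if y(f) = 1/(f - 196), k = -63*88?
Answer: 24810552833/8773 + I*√2863/8773 ≈ 2.8281e+6 + 0.0060991*I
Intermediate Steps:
k = -5544
y(f) = 1/(-196 + f)
X = -2 + 2*I*√2863 (X = -2 + √(-5544 - 5908) = -2 + √(-11452) = -2 + 2*I*√2863 ≈ -2.0 + 107.01*I)
X/17546 - 25478/y(85) = (-2 + 2*I*√2863)/17546 - 25478/(1/(-196 + 85)) = (-2 + 2*I*√2863)*(1/17546) - 25478/(1/(-111)) = (-1/8773 + I*√2863/8773) - 25478/(-1/111) = (-1/8773 + I*√2863/8773) - 25478*(-111) = (-1/8773 + I*√2863/8773) + 2828058 = 24810552833/8773 + I*√2863/8773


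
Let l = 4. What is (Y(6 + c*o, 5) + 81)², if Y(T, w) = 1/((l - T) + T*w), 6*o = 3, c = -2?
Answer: 3783025/576 ≈ 6567.8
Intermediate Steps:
o = ½ (o = (⅙)*3 = ½ ≈ 0.50000)
Y(T, w) = 1/(4 - T + T*w) (Y(T, w) = 1/((4 - T) + T*w) = 1/(4 - T + T*w))
(Y(6 + c*o, 5) + 81)² = (1/(4 - (6 - 2*½) + (6 - 2*½)*5) + 81)² = (1/(4 - (6 - 1) + (6 - 1)*5) + 81)² = (1/(4 - 1*5 + 5*5) + 81)² = (1/(4 - 5 + 25) + 81)² = (1/24 + 81)² = (1945/24)² = 3783025/576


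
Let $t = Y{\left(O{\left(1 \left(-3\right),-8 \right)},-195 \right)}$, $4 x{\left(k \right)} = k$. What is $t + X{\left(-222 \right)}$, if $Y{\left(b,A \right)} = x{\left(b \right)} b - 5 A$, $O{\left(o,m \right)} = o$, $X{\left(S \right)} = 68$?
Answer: $\frac{4181}{4} \approx 1045.3$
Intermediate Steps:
$x{\left(k \right)} = \frac{k}{4}$
$Y{\left(b,A \right)} = - 5 A + \frac{b^{2}}{4}$ ($Y{\left(b,A \right)} = \frac{b}{4} b - 5 A = \frac{b^{2}}{4} - 5 A = - 5 A + \frac{b^{2}}{4}$)
$t = \frac{3909}{4}$ ($t = \left(-5\right) \left(-195\right) + \frac{\left(1 \left(-3\right)\right)^{2}}{4} = 975 + \frac{\left(-3\right)^{2}}{4} = 975 + \frac{1}{4} \cdot 9 = 975 + \frac{9}{4} = \frac{3909}{4} \approx 977.25$)
$t + X{\left(-222 \right)} = \frac{3909}{4} + 68 = \frac{4181}{4}$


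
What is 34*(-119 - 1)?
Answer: -4080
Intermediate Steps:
34*(-119 - 1) = 34*(-120) = -4080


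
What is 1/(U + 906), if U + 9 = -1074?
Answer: -1/177 ≈ -0.0056497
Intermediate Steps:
U = -1083 (U = -9 - 1074 = -1083)
1/(U + 906) = 1/(-1083 + 906) = 1/(-177) = -1/177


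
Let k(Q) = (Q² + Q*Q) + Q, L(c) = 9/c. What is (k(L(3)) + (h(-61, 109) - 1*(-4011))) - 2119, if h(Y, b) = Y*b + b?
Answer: -4627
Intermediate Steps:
h(Y, b) = b + Y*b
k(Q) = Q + 2*Q² (k(Q) = (Q² + Q²) + Q = 2*Q² + Q = Q + 2*Q²)
(k(L(3)) + (h(-61, 109) - 1*(-4011))) - 2119 = ((9/3)*(1 + 2*(9/3)) + (109*(1 - 61) - 1*(-4011))) - 2119 = ((9*(⅓))*(1 + 2*(9*(⅓))) + (109*(-60) + 4011)) - 2119 = (3*(1 + 2*3) + (-6540 + 4011)) - 2119 = (3*(1 + 6) - 2529) - 2119 = (3*7 - 2529) - 2119 = (21 - 2529) - 2119 = -2508 - 2119 = -4627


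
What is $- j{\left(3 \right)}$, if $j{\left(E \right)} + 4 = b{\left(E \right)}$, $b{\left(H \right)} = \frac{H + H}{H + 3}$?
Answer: $3$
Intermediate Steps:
$b{\left(H \right)} = \frac{2 H}{3 + H}$
$j{\left(E \right)} = -4 + \frac{2 E}{3 + E}$
$- j{\left(3 \right)} = - \frac{2 \left(-6 - 3\right)}{3 + 3} = - \frac{2 \left(-6 - 3\right)}{6} = - \frac{2 \left(-9\right)}{6} = \left(-1\right) \left(-3\right) = 3$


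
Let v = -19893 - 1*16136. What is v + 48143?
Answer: 12114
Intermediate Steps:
v = -36029 (v = -19893 - 16136 = -36029)
v + 48143 = -36029 + 48143 = 12114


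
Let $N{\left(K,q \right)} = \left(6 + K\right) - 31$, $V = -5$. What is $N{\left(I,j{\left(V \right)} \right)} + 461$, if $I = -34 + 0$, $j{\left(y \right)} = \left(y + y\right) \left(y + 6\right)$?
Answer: $402$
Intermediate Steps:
$j{\left(y \right)} = 2 y \left(6 + y\right)$
$I = -34$
$N{\left(K,q \right)} = -25 + K$
$N{\left(I,j{\left(V \right)} \right)} + 461 = \left(-25 - 34\right) + 461 = -59 + 461 = 402$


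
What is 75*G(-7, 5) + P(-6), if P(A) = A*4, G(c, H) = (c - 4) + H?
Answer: -474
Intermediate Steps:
G(c, H) = -4 + H + c (G(c, H) = (-4 + c) + H = -4 + H + c)
P(A) = 4*A
75*G(-7, 5) + P(-6) = 75*(-4 + 5 - 7) + 4*(-6) = 75*(-6) - 24 = -450 - 24 = -474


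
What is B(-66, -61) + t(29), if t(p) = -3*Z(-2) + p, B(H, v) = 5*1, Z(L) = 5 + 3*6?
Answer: -35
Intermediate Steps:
Z(L) = 23 (Z(L) = 5 + 18 = 23)
B(H, v) = 5
t(p) = -69 + p (t(p) = -3*23 + p = -69 + p)
B(-66, -61) + t(29) = 5 + (-69 + 29) = 5 - 40 = -35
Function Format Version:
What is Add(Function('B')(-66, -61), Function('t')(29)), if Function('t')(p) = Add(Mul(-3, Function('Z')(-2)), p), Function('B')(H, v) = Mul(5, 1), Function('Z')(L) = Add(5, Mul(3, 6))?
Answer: -35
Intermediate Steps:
Function('Z')(L) = 23 (Function('Z')(L) = Add(5, 18) = 23)
Function('B')(H, v) = 5
Function('t')(p) = Add(-69, p) (Function('t')(p) = Add(Mul(-3, 23), p) = Add(-69, p))
Add(Function('B')(-66, -61), Function('t')(29)) = Add(5, Add(-69, 29)) = Add(5, -40) = -35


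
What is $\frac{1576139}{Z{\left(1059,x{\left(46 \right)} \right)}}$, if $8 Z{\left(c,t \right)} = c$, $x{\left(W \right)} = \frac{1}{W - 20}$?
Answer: $\frac{12609112}{1059} \approx 11907.0$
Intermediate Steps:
$x{\left(W \right)} = \frac{1}{-20 + W}$
$Z{\left(c,t \right)} = \frac{c}{8}$
$\frac{1576139}{Z{\left(1059,x{\left(46 \right)} \right)}} = \frac{1576139}{\frac{1}{8} \cdot 1059} = \frac{1576139}{\frac{1059}{8}} = 1576139 \cdot \frac{8}{1059} = \frac{12609112}{1059}$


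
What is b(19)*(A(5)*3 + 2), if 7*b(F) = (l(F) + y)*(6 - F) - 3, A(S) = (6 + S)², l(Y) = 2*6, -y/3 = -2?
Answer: -86505/7 ≈ -12358.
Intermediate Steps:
y = 6 (y = -3*(-2) = 6)
l(Y) = 12
b(F) = 15 - 18*F/7 (b(F) = ((12 + 6)*(6 - F) - 3)/7 = (18*(6 - F) - 3)/7 = ((108 - 18*F) - 3)/7 = (105 - 18*F)/7 = 15 - 18*F/7)
b(19)*(A(5)*3 + 2) = (15 - 18/7*19)*((6 + 5)²*3 + 2) = (15 - 342/7)*(11²*3 + 2) = -237*(121*3 + 2)/7 = -237*(363 + 2)/7 = -237/7*365 = -86505/7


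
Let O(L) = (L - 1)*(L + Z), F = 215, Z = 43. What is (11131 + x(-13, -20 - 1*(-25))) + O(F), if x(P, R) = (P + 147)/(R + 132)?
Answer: 9089125/137 ≈ 66344.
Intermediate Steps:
x(P, R) = (147 + P)/(132 + R)
O(L) = (-1 + L)*(43 + L) (O(L) = (L - 1)*(L + 43) = (-1 + L)*(43 + L))
(11131 + x(-13, -20 - 1*(-25))) + O(F) = (11131 + (147 - 13)/(132 + (-20 - 1*(-25)))) + (-43 + 215² + 42*215) = (11131 + 134/(132 + (-20 + 25))) + (-43 + 46225 + 9030) = (11131 + 134/(132 + 5)) + 55212 = (11131 + 134/137) + 55212 = 1525081/137 + 55212 = 9089125/137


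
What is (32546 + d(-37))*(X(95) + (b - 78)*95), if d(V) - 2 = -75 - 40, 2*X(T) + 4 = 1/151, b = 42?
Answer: -33517656819/302 ≈ -1.1099e+8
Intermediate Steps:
X(T) = -603/302 (X(T) = -2 + (½)/151 = -2 + (½)*(1/151) = -2 + 1/302 = -603/302)
d(V) = -113 (d(V) = 2 + (-75 - 40) = 2 - 115 = -113)
(32546 + d(-37))*(X(95) + (b - 78)*95) = (32546 - 113)*(-603/302 + (42 - 78)*95) = 32433*(-603/302 - 36*95) = 32433*(-603/302 - 3420) = 32433*(-1033443/302) = -33517656819/302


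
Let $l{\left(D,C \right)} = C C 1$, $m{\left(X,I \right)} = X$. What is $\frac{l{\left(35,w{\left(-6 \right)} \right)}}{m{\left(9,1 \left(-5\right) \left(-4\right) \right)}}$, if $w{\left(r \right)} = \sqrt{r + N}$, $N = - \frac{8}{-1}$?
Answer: $\frac{2}{9} \approx 0.22222$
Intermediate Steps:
$N = 8$ ($N = \left(-8\right) \left(-1\right) = 8$)
$w{\left(r \right)} = \sqrt{8 + r}$ ($w{\left(r \right)} = \sqrt{r + 8} = \sqrt{8 + r}$)
$l{\left(D,C \right)} = C^{2}$ ($l{\left(D,C \right)} = C^{2} \cdot 1 = C^{2}$)
$\frac{l{\left(35,w{\left(-6 \right)} \right)}}{m{\left(9,1 \left(-5\right) \left(-4\right) \right)}} = \frac{\left(\sqrt{8 - 6}\right)^{2}}{9} = \left(\sqrt{2}\right)^{2} \cdot \frac{1}{9} = 2 \cdot \frac{1}{9} = \frac{2}{9}$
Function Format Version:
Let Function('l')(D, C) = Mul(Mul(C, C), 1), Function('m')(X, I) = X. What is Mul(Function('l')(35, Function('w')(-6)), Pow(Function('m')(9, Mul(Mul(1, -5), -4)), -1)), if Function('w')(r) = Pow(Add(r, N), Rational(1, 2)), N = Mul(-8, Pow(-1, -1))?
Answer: Rational(2, 9) ≈ 0.22222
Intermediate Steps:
N = 8 (N = Mul(-8, -1) = 8)
Function('w')(r) = Pow(Add(8, r), Rational(1, 2)) (Function('w')(r) = Pow(Add(r, 8), Rational(1, 2)) = Pow(Add(8, r), Rational(1, 2)))
Function('l')(D, C) = Pow(C, 2) (Function('l')(D, C) = Mul(Pow(C, 2), 1) = Pow(C, 2))
Mul(Function('l')(35, Function('w')(-6)), Pow(Function('m')(9, Mul(Mul(1, -5), -4)), -1)) = Mul(Pow(Pow(Add(8, -6), Rational(1, 2)), 2), Pow(9, -1)) = Mul(Pow(Pow(2, Rational(1, 2)), 2), Rational(1, 9)) = Mul(2, Rational(1, 9)) = Rational(2, 9)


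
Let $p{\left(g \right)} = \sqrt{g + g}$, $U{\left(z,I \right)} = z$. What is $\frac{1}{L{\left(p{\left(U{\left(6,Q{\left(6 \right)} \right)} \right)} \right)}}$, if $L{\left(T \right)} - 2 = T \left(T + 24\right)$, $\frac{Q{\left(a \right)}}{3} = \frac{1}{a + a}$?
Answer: $- \frac{7}{3358} + \frac{12 \sqrt{3}}{1679} \approx 0.010295$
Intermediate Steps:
$Q{\left(a \right)} = \frac{3}{2 a}$ ($Q{\left(a \right)} = \frac{3}{a + a} = \frac{3}{2 a}$)
$p{\left(g \right)} = \sqrt{2} \sqrt{g}$ ($p{\left(g \right)} = \sqrt{2 g} = \sqrt{2} \sqrt{g}$)
$L{\left(T \right)} = 2 + T \left(24 + T\right)$ ($L{\left(T \right)} = 2 + T \left(T + 24\right) = 2 + T \left(24 + T\right)$)
$\frac{1}{L{\left(p{\left(U{\left(6,Q{\left(6 \right)} \right)} \right)} \right)}} = \frac{1}{2 + \left(\sqrt{2} \sqrt{6}\right)^{2} + 24 \sqrt{2} \sqrt{6}} = \frac{1}{2 + \left(2 \sqrt{3}\right)^{2} + 24 \cdot 2 \sqrt{3}} = \frac{1}{2 + 12 + 48 \sqrt{3}} = \frac{1}{14 + 48 \sqrt{3}}$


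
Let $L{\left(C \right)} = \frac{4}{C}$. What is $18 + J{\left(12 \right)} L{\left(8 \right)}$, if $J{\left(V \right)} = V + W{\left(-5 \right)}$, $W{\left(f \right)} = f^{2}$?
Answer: $\frac{73}{2} \approx 36.5$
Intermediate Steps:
$J{\left(V \right)} = 25 + V$ ($J{\left(V \right)} = V + \left(-5\right)^{2} = V + 25 = 25 + V$)
$18 + J{\left(12 \right)} L{\left(8 \right)} = 18 + \left(25 + 12\right) \frac{4}{8} = 18 + 37 \cdot 4 \cdot \frac{1}{8} = 18 + 37 \cdot \frac{1}{2} = 18 + \frac{37}{2} = \frac{73}{2}$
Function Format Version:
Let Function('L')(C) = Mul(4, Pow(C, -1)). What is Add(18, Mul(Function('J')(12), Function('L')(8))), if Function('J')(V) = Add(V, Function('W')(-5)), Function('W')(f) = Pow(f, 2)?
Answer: Rational(73, 2) ≈ 36.500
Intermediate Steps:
Function('J')(V) = Add(25, V) (Function('J')(V) = Add(V, Pow(-5, 2)) = Add(V, 25) = Add(25, V))
Add(18, Mul(Function('J')(12), Function('L')(8))) = Add(18, Mul(Add(25, 12), Mul(4, Pow(8, -1)))) = Add(18, Mul(37, Mul(4, Rational(1, 8)))) = Add(18, Mul(37, Rational(1, 2))) = Add(18, Rational(37, 2)) = Rational(73, 2)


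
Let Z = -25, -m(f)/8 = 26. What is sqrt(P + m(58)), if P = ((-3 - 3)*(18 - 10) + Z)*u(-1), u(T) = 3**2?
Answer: I*sqrt(865) ≈ 29.411*I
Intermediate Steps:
u(T) = 9
m(f) = -208 (m(f) = -8*26 = -208)
P = -657 (P = ((-3 - 3)*(18 - 10) - 25)*9 = (-6*8 - 25)*9 = (-48 - 25)*9 = -73*9 = -657)
sqrt(P + m(58)) = sqrt(-657 - 208) = sqrt(-865) = I*sqrt(865)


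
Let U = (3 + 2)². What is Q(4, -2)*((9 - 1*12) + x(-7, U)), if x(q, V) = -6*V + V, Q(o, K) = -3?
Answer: 384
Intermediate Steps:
U = 25 (U = 5² = 25)
x(q, V) = -5*V
Q(4, -2)*((9 - 1*12) + x(-7, U)) = -3*((9 - 1*12) - 5*25) = -3*((9 - 12) - 125) = -3*(-3 - 125) = -3*(-128) = 384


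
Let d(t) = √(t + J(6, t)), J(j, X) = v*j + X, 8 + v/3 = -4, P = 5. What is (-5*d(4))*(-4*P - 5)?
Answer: 500*I*√13 ≈ 1802.8*I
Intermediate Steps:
v = -36 (v = -24 + 3*(-4) = -24 - 12 = -36)
J(j, X) = X - 36*j (J(j, X) = -36*j + X = X - 36*j)
d(t) = √(-216 + 2*t) (d(t) = √(t + (t - 36*6)) = √(t + (t - 216)) = √(t + (-216 + t)) = √(-216 + 2*t))
(-5*d(4))*(-4*P - 5) = (-5*√(-216 + 2*4))*(-4*5 - 5) = (-5*√(-216 + 8))*(-20 - 5) = -20*I*√13*(-25) = 500*I*√13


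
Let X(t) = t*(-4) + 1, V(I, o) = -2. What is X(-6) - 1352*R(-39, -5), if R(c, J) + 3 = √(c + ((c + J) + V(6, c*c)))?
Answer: 4081 - 1352*I*√85 ≈ 4081.0 - 12465.0*I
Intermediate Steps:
X(t) = 1 - 4*t (X(t) = -4*t + 1 = 1 - 4*t)
R(c, J) = -3 + √(-2 + J + 2*c) (R(c, J) = -3 + √(c + ((c + J) - 2)) = -3 + √(c + ((J + c) - 2)) = -3 + √(c + (-2 + J + c)) = -3 + √(-2 + J + 2*c))
X(-6) - 1352*R(-39, -5) = (1 - 4*(-6)) - 1352*(-3 + √(-2 - 5 + 2*(-39))) = (1 + 24) - 1352*(-3 + √(-2 - 5 - 78)) = 25 - 1352*(-3 + √(-85)) = 25 - 1352*(-3 + I*√85) = 25 + (4056 - 1352*I*√85) = 4081 - 1352*I*√85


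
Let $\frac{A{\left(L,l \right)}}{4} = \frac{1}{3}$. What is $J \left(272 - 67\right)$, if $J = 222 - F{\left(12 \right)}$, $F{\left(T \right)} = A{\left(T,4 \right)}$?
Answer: $\frac{135710}{3} \approx 45237.0$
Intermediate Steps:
$A{\left(L,l \right)} = \frac{4}{3}$
$F{\left(T \right)} = \frac{4}{3}$
$J = \frac{662}{3}$ ($J = 222 - \frac{4}{3} = \frac{662}{3} \approx 220.67$)
$J \left(272 - 67\right) = \frac{662 \left(272 - 67\right)}{3} = \frac{662}{3} \cdot 205 = \frac{135710}{3}$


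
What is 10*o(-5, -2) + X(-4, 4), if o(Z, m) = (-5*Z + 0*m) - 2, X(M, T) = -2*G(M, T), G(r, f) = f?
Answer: 222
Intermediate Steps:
X(M, T) = -2*T
o(Z, m) = -2 - 5*Z (o(Z, m) = (-5*Z + 0) - 2 = -5*Z - 2 = -2 - 5*Z)
10*o(-5, -2) + X(-4, 4) = 10*(-2 - 5*(-5)) - 2*4 = 10*(-2 + 25) - 8 = 10*23 - 8 = 230 - 8 = 222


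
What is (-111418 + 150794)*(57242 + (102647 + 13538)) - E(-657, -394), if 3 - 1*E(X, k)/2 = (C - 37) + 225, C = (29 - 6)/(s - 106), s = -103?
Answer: 1427232141652/209 ≈ 6.8289e+9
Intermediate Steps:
C = -23/209 (C = (29 - 6)/(-103 - 106) = 23/(-209) = 23*(-1/209) = -23/209 ≈ -0.11005)
E(X, k) = -77284/209 (E(X, k) = 6 - 2*((-23/209 - 37) + 225) = 6 - 2*(-7756/209 + 225) = 6 - 2*39269/209 = 6 - 78538/209 = -77284/209)
(-111418 + 150794)*(57242 + (102647 + 13538)) - E(-657, -394) = (-111418 + 150794)*(57242 + (102647 + 13538)) - 1*(-77284/209) = 39376*(57242 + 116185) + 77284/209 = 39376*173427 + 77284/209 = 6828861552 + 77284/209 = 1427232141652/209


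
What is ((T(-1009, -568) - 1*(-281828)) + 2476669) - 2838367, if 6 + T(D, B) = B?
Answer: -80444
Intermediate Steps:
T(D, B) = -6 + B
((T(-1009, -568) - 1*(-281828)) + 2476669) - 2838367 = (((-6 - 568) - 1*(-281828)) + 2476669) - 2838367 = ((-574 + 281828) + 2476669) - 2838367 = (281254 + 2476669) - 2838367 = 2757923 - 2838367 = -80444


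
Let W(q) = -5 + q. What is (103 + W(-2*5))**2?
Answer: 7744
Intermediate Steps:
(103 + W(-2*5))**2 = (103 + (-5 - 2*5))**2 = (103 + (-5 - 10))**2 = (103 - 15)**2 = 88**2 = 7744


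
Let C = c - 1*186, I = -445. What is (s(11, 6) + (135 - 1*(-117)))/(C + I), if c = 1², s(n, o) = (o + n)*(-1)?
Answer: -47/126 ≈ -0.37302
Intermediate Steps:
s(n, o) = -n - o (s(n, o) = (n + o)*(-1) = -n - o)
c = 1
C = -185 (C = 1 - 1*186 = 1 - 186 = -185)
(s(11, 6) + (135 - 1*(-117)))/(C + I) = ((-1*11 - 1*6) + (135 - 1*(-117)))/(-185 - 445) = ((-11 - 6) + (135 + 117))/(-630) = (-17 + 252)*(-1/630) = 235*(-1/630) = -47/126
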